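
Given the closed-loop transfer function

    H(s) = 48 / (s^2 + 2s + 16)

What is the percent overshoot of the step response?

%OS ≈ 44.4%

Comparing s^2 + 2s + 16 to s^2 + 2ζωₙs + ωₙ²: ωₙ = 4 rad/s and ζ = 2/(2·4) = 0.25.
%OS = 100·exp(−πζ/√(1−ζ²)) = 100·exp(−π·0.25/√(1−0.25²)) ≈ 44.4%.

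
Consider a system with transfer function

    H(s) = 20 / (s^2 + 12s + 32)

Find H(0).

H(0) = 5/8 ≈ 0.6250

Set s = 0: H(0) = (20) / (32) = 5/8.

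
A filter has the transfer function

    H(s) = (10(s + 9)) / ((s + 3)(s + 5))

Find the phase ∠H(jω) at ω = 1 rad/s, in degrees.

At s = j1: numerator = 90 + j10, denominator = 14 + j8.
∠H = ∠num − ∠den = 6.3402° − (29.745°) = -23.40°.

∠H(j1) ≈ -23.40°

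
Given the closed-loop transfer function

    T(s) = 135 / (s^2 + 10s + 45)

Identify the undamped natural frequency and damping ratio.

Compare the denominator to the standard form s^2 + 2ζωₙs + ωₙ².
ωₙ² = 45, so ωₙ = √45 ≈ 6.708 rad/s.
2ζωₙ = 10, so ζ = 10/(2·√45) ≈ 0.7454.

ωₙ ≈ 6.708 rad/s, ζ ≈ 0.7454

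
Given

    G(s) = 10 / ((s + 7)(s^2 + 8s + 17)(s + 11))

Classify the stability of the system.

The poles can be read from the denominator factors: s = -7, -4 + j, -4 - j, -11.
Since all poles lie strictly in the left half-plane, the system is stable.

stable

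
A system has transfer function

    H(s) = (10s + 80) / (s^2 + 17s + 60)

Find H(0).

Set s = 0: H(0) = (80) / (60) = 4/3.

H(0) = 4/3 ≈ 1.333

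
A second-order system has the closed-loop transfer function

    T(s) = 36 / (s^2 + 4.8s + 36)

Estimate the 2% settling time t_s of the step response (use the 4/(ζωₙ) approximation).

t_s ≈ 1.667 s

Comparing s^2 + 4.8s + 36 to s^2 + 2ζωₙs + ωₙ²: ωₙ = 6 rad/s and ζ = 4.8/(2·6) = 0.4.
ζωₙ = 4.8/2 = 2.4, so t_s ≈ 4/(ζωₙ) = 4/2.4 ≈ 1.667 s.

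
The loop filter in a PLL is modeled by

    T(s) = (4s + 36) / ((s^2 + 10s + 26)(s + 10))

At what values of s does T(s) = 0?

s = -9

Set the numerator to zero: 4s + 36 = 0, i.e. 4·(s + 9) = 0.
So s = -9.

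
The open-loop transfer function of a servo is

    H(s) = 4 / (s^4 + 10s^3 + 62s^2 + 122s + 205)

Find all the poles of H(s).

s = -4 ± 5j, -1 ± 2j

The poles are the roots of the denominator s^4 + 10s^3 + 62s^2 + 122s + 205 = 0.
No real roots exist; factor into two real quadratics: (s^2 + 8s + 41)(s^2 + 2s + 5) = 0.
Each quadratic gives a conjugate pair via the quadratic formula.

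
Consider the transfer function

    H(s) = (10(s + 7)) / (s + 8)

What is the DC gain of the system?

Set s = 0: H(0) = (70) / (8) = 35/4.

H(0) = 35/4 ≈ 8.750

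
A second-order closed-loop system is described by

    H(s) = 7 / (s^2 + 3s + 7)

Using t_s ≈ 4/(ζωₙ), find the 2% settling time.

Comparing s^2 + 3s + 7 to s^2 + 2ζωₙs + ωₙ²: ωₙ = √7 ≈ 2.646 rad/s and ζ = 3/(2·√7) ≈ 0.5669.
ζωₙ = 3/2 = 1.5, so t_s ≈ 4/(ζωₙ) = 4/1.5 ≈ 2.667 s.

t_s ≈ 2.667 s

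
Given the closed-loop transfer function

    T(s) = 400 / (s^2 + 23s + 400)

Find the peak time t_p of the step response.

Comparing s^2 + 23s + 400 to s^2 + 2ζωₙs + ωₙ²: ωₙ = 20 rad/s and ζ = 23/(2·20) = 0.575.
ζωₙ = 23/2 = 11.5, so ω_d = ωₙ√(1−ζ²) = √(ωₙ² − (ζωₙ)²) = √(400 − 11.5²) = √267.75 ≈ 16.36 rad/s.
t_p = π/ω_d = π/16.36 ≈ 0.1920 s.

t_p ≈ 0.1920 s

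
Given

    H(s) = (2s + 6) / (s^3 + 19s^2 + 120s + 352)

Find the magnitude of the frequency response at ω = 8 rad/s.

Substitute s = j8: numerator = 6 + j16, denominator = -864 + j448.
|H(j8)| = |6 + j16| / |-864 + j448| = 17.088 / 973.24 ≈ 0.01756.

|H(j8)| ≈ 0.01756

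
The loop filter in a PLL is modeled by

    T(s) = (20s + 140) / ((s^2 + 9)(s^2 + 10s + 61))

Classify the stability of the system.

The poles can be read from the denominator factors: s = 3j, -3j, -5 + 6j, -5 - 6j.
Since the simple pole(s) at s = 3j, -3j lie on the jω-axis with none in the right half-plane, the system is marginally stable.

marginally stable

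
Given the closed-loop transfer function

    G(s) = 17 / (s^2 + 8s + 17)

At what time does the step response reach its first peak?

Comparing s^2 + 8s + 17 to s^2 + 2ζωₙs + ωₙ²: ωₙ = √17 ≈ 4.123 rad/s and ζ = 8/(2·√17) ≈ 0.9701.
ζωₙ = 8/2 = 4, so ω_d = ωₙ√(1−ζ²) = √(ωₙ² − (ζωₙ)²) = √(17 − 4²) = √1 = 1 rad/s.
t_p = π/ω_d = π/1 ≈ 3.142 s.

t_p ≈ 3.142 s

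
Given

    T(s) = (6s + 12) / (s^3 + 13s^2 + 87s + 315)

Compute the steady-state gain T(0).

T(0) = 4/105 ≈ 0.03810

Set s = 0: T(0) = (12) / (315) = 4/105.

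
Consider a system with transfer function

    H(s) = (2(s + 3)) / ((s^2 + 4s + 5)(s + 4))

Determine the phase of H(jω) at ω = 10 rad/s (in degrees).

At s = j10: numerator = 6 + j20, denominator = -780 - j790.
∠H = ∠num − ∠den = 73.301° − (-134.64°) = 207.9°, which wraps to -152.1°.

∠H(j10) ≈ -152.1°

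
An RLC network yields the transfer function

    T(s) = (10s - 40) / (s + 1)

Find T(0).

Set s = 0: T(0) = (-40) / (1) = -40.

T(0) = -40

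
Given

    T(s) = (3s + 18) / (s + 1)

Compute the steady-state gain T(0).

T(0) = 18

Set s = 0: T(0) = (18) / (1) = 18.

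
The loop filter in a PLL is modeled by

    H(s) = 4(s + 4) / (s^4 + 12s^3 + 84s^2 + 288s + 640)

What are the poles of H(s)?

The poles are the roots of the denominator s^4 + 12s^3 + 84s^2 + 288s + 640 = 0.
No real roots exist; factor into two real quadratics: (s^2 + 8s + 32)(s^2 + 4s + 20) = 0.
Each quadratic gives a conjugate pair via the quadratic formula.

s = -4 ± 4j, -2 ± 4j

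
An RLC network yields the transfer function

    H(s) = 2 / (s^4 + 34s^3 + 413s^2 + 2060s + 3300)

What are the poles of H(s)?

The poles are the roots of the denominator s^4 + 34s^3 + 413s^2 + 2060s + 3300 = 0.
Trying s = -11: the polynomial evaluates to 0, so (s + 11) is a factor.
Dividing out leaves s^3 + 23s^2 + 160s + 300 = 0.
This factors further as (s + 3)(s + 10)^2 = 0.

s = -11, -3, -10, -10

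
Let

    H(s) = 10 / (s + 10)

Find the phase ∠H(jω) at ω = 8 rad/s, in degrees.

∠H(j8) ≈ -38.66°

At s = j8: numerator = 10, denominator = 10 + j8.
∠H = ∠num − ∠den = 0° − (38.660°) = -38.66°.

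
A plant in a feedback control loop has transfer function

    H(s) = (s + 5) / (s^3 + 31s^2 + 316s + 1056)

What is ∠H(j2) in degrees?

∠H(j2) ≈ -12.00°

At s = j2: numerator = 5 + j2, denominator = 932 + j624.
∠H = ∠num − ∠den = 21.801° − (33.803°) = -12.00°.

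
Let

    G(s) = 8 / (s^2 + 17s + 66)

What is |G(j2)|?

Substitute s = j2: numerator = 8, denominator = 62 + j34.
|G(j2)| = |8| / |62 + j34| = 8 / 70.711 ≈ 0.1131.

|G(j2)| ≈ 0.1131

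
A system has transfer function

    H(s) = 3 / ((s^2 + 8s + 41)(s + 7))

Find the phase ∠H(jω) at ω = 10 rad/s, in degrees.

∠H(j10) ≈ 178.6°

At s = j10: numerator = 3, denominator = -1213 - j30.
∠H = ∠num − ∠den = 0° − (-178.58°) = 178.6°.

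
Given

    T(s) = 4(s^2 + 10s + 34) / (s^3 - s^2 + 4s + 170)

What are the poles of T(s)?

The poles are the roots of the denominator s^3 - s^2 + 4s + 170 = 0.
Trying s = -5: the polynomial evaluates to 0, so (s + 5) is a factor.
Dividing out leaves s^2 - 6s + 34 = 0.
The quadratic formula then gives s = 3 ± 5j.

s = 3 + 5j, 3 - 5j, -5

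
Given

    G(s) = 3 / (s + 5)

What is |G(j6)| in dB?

Substitute s = j6: numerator = 3, denominator = 5 + j6.
|G(j6)| = |3| / |5 + j6| = 3 / 7.8102 ≈ 0.3841.
In decibels: 20·log₁₀(0.3841) ≈ -8.31 dB.

|G(j6)|_dB ≈ -8.31 dB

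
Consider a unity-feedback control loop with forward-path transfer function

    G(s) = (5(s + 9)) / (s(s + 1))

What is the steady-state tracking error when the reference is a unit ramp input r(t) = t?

G(s) has one pole at the origin.
This is a Type 1 system. Kv = lim_{s→0} s·G(s) = 45/1.
e_ss = 1/Kv = 1/(45) = 1/45 ≈ 0.02222.

e_ss = 0.02222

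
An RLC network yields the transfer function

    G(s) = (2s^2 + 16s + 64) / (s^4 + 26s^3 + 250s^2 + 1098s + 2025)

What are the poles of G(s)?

The poles are the roots of the denominator s^4 + 26s^3 + 250s^2 + 1098s + 2025 = 0.
Trying s = -9: the polynomial evaluates to 0, so (s + 9) is a factor.
Dividing out leaves s^3 + 17s^2 + 97s + 225 = 0.
This factors further as (s^2 + 8s + 25)(s + 9) = 0.

s = -4 + 3j, -4 - 3j, -9, -9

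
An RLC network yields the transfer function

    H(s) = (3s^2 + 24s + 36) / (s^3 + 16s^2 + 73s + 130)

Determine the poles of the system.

s = -3 ± 2j, -10

The poles are the roots of the denominator s^3 + 16s^2 + 73s + 130 = 0.
Trying s = -10: the polynomial evaluates to 0, so (s + 10) is a factor.
Dividing out leaves s^2 + 6s + 13 = 0.
The quadratic formula then gives s = -3 ± 2j.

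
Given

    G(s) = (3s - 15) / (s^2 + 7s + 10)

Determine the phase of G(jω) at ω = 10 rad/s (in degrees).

∠G(j10) ≈ -25.56°

At s = j10: numerator = -15 + j30, denominator = -90 + j70.
∠G = ∠num − ∠den = 116.57° − (142.13°) = -25.56°.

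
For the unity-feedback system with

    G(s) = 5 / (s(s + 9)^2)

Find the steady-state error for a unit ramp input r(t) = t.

G(s) has one pole at the origin.
This is a Type 1 system. Kv = lim_{s→0} s·G(s) = 5/81.
e_ss = 1/Kv = 1/(5/81) = 81/5 ≈ 16.20.

e_ss = 16.20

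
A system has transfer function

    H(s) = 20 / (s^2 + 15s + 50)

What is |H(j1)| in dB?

Substitute s = j1: numerator = 20, denominator = 49 + j15.
|H(j1)| = |20| / |49 + j15| = 20 / 51.245 ≈ 0.3903.
In decibels: 20·log₁₀(0.3903) ≈ -8.17 dB.

|H(j1)|_dB ≈ -8.17 dB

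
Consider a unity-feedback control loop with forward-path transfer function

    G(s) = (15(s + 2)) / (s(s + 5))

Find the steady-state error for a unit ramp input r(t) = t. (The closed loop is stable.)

e_ss = 0.1667

G(s) has one pole at the origin.
This is a Type 1 system. Kv = lim_{s→0} s·G(s) = 30/5 = 6.
e_ss = 1/Kv = 1/(6) = 1/6 ≈ 0.1667.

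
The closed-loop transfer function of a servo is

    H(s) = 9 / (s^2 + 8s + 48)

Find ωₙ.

Compare the denominator to the standard form s^2 + 2ζωₙs + ωₙ².
ωₙ² = 48, so ωₙ = √48 ≈ 6.928 rad/s.

ωₙ ≈ 6.928 rad/s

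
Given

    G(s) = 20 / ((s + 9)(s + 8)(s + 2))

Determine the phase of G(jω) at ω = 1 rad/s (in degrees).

At s = j1: numerator = 20, denominator = 125 + j105.
∠G = ∠num − ∠den = 0° − (40.030°) = -40.03°.

∠G(j1) ≈ -40.03°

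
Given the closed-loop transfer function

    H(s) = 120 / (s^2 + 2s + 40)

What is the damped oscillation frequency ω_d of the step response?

ω_d ≈ 6.245 rad/s

Comparing s^2 + 2s + 40 to s^2 + 2ζωₙs + ωₙ²: ωₙ = √40 ≈ 6.325 rad/s and ζ = 2/(2·√40) ≈ 0.1581.
ζωₙ = 2/2 = 1, so ω_d = ωₙ√(1−ζ²) = √(ωₙ² − (ζωₙ)²) = √(40 − 1²) = √39 ≈ 6.245 rad/s.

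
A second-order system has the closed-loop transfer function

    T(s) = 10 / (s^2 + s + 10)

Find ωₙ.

Compare the denominator to the standard form s^2 + 2ζωₙs + ωₙ².
ωₙ² = 10, so ωₙ = √10 ≈ 3.162 rad/s.

ωₙ ≈ 3.162 rad/s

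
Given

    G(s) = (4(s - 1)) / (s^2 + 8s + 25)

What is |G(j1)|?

|G(j1)| ≈ 0.2236

Substitute s = j1: numerator = -4 + j4, denominator = 24 + j8.
|G(j1)| = |-4 + j4| / |24 + j8| = 5.6569 / 25.298 ≈ 0.2236.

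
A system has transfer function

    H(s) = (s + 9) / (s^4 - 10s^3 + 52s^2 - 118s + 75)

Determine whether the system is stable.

unstable

The denominator s^4 - 10s^3 + 52s^2 - 118s + 75 factors as (s - 1)(s - 3)(s^2 - 6s + 25), giving poles at s = 1, 3, 3 + 4j, 3 - 4j.
Since the pole(s) at s = 1, 3, 3 + 4j, 3 - 4j lie in the right half-plane, the system is unstable.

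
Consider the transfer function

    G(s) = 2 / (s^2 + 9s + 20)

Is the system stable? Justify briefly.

stable

The denominator s^2 + 9s + 20 factors as (s + 5)(s + 4), giving poles at s = -5, -4.
Since all poles lie strictly in the left half-plane, the system is stable.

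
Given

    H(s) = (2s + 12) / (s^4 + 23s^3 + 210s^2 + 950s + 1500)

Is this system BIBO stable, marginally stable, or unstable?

The denominator s^4 + 23s^3 + 210s^2 + 950s + 1500 factors as (s + 3)(s + 10)(s^2 + 10s + 50), giving poles at s = -3, -10, -5 ± 5j.
Since all poles lie strictly in the left half-plane, the system is stable.

stable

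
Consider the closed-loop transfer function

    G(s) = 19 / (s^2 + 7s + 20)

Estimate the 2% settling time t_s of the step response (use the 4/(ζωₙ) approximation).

Comparing s^2 + 7s + 20 to s^2 + 2ζωₙs + ωₙ²: ωₙ = √20 ≈ 4.472 rad/s and ζ = 7/(2·√20) ≈ 0.7826.
ζωₙ = 7/2 = 3.5, so t_s ≈ 4/(ζωₙ) = 4/3.5 ≈ 1.143 s.

t_s ≈ 1.143 s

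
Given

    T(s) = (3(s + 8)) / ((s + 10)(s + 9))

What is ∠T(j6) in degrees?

At s = j6: numerator = 24 + j18, denominator = 54 + j114.
∠T = ∠num − ∠den = 36.870° − (64.654°) = -27.78°.

∠T(j6) ≈ -27.78°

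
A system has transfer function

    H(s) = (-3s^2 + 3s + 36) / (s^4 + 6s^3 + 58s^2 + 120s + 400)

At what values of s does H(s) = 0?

s = 4, -3

Set the numerator to zero: -3s^2 + 3s + 36 = 0, i.e. -3·(s^2 - s - 12) = 0.
Factoring: (s - 4)(s + 3) = 0.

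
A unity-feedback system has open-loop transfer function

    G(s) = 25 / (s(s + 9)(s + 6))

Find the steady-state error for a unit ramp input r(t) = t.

G(s) has one pole at the origin.
This is a Type 1 system. Kv = lim_{s→0} s·G(s) = 25/54.
e_ss = 1/Kv = 1/(25/54) = 54/25 ≈ 2.160.

e_ss = 2.160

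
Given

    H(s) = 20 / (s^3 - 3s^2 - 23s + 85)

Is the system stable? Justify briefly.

unstable

The denominator s^3 - 3s^2 - 23s + 85 factors as (s^2 - 8s + 17)(s + 5), giving poles at s = 4 ± j, -5.
Since the pole(s) at s = 4 + j, 4 - j lie in the right half-plane, the system is unstable.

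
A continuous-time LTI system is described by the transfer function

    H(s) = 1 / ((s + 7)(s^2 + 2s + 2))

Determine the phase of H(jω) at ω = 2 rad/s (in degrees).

At s = j2: numerator = 1, denominator = -22 + j24.
∠H = ∠num − ∠den = 0° − (132.51°) = -132.5°.

∠H(j2) ≈ -132.5°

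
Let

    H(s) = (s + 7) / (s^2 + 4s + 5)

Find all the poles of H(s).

The poles are the roots of the denominator s^2 + 4s + 5 = 0.
Using the quadratic formula: s = (-4 ± √(-4))/2 = -2 ± 1j.

s = -2 ± j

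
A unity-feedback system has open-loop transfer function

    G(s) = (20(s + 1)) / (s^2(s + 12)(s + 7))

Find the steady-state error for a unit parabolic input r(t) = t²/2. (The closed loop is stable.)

G(s) has 2 poles at the origin.
This is a Type 2 system. Ka = lim_{s→0} s^2·G(s) = 20/84 = 5/21.
e_ss = 1/Ka = 1/(5/21) = 21/5 ≈ 4.200.

e_ss = 4.200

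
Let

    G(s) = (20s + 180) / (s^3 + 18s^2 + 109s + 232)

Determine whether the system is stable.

The denominator s^3 + 18s^2 + 109s + 232 factors as (s^2 + 10s + 29)(s + 8), giving poles at s = -5 + 2j, -5 - 2j, -8.
Since all poles lie strictly in the left half-plane, the system is stable.

stable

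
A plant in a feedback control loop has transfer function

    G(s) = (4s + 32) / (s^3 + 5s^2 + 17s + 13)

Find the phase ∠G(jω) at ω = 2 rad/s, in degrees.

At s = j2: numerator = 32 + j8, denominator = -7 + j26.
∠G = ∠num − ∠den = 14.036° − (105.07°) = -91.03°.

∠G(j2) ≈ -91.03°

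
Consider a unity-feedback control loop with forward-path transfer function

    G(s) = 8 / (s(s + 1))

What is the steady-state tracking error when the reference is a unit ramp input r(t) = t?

G(s) has one pole at the origin.
This is a Type 1 system. Kv = lim_{s→0} s·G(s) = 8/1.
e_ss = 1/Kv = 1/(8) = 1/8 ≈ 0.1250.

e_ss = 0.1250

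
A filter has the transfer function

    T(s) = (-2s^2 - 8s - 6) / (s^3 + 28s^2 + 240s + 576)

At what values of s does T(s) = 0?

Set the numerator to zero: -2s^2 - 8s - 6 = 0, i.e. -2·(s^2 + 4s + 3) = 0.
Factoring: (s + 1)(s + 3) = 0.

s = -1, -3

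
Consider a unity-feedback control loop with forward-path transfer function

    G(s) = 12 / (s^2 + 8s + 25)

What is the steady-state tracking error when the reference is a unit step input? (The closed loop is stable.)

G(s) has no poles at the origin.
This is a Type 0 system. Kp = lim_{s→0} G(s) = 12/25.
e_ss = 1/(1 + Kp) = 1/(1 + 12/25) = 25/37 ≈ 0.6757.

e_ss = 0.6757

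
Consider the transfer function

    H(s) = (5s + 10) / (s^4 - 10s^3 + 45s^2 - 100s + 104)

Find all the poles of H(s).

s = 2 + 2j, 2 - 2j, 3 + 2j, 3 - 2j

The poles are the roots of the denominator s^4 - 10s^3 + 45s^2 - 100s + 104 = 0.
No real roots exist; factor into two real quadratics: (s^2 - 4s + 8)(s^2 - 6s + 13) = 0.
Each quadratic gives a conjugate pair via the quadratic formula.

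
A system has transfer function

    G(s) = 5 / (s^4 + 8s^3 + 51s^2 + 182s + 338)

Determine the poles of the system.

s = -1 ± 5j, -3 ± 2j

The poles are the roots of the denominator s^4 + 8s^3 + 51s^2 + 182s + 338 = 0.
No real roots exist; factor into two real quadratics: (s^2 + 2s + 26)(s^2 + 6s + 13) = 0.
Each quadratic gives a conjugate pair via the quadratic formula.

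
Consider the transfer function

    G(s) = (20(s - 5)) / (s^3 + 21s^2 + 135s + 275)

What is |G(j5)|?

Substitute s = j5: numerator = -100 + j100, denominator = -250 + j550.
|G(j5)| = |-100 + j100| / |-250 + j550| = 141.42 / 604.15 ≈ 0.2341.

|G(j5)| ≈ 0.2341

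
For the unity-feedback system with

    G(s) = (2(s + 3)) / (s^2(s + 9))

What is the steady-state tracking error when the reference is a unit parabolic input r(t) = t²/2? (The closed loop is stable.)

G(s) has 2 poles at the origin.
This is a Type 2 system. Ka = lim_{s→0} s^2·G(s) = 6/9 = 2/3.
e_ss = 1/Ka = 1/(2/3) = 3/2 ≈ 1.500.

e_ss = 1.500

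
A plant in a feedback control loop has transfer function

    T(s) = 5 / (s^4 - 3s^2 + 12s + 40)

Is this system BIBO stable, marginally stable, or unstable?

unstable

The denominator s^4 - 3s^2 + 12s + 40 factors as (s^2 - 4s + 8)(s^2 + 4s + 5), giving poles at s = 2 + 2j, 2 - 2j, -2 + j, -2 - j.
Since the pole(s) at s = 2 ± 2j lie in the right half-plane, the system is unstable.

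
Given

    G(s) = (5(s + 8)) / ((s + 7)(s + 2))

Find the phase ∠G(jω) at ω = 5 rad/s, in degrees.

∠G(j5) ≈ -71.73°

At s = j5: numerator = 40 + j25, denominator = -11 + j45.
∠G = ∠num − ∠den = 32.005° − (103.74°) = -71.73°.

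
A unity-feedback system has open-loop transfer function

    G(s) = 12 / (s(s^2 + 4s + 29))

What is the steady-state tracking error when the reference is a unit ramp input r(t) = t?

G(s) has one pole at the origin.
This is a Type 1 system. Kv = lim_{s→0} s·G(s) = 12/29.
e_ss = 1/Kv = 1/(12/29) = 29/12 ≈ 2.417.

e_ss = 2.417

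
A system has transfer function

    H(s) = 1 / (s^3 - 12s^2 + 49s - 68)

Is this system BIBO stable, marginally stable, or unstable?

The denominator s^3 - 12s^2 + 49s - 68 factors as (s - 4)(s^2 - 8s + 17), giving poles at s = 4, 4 + j, 4 - j.
Since the pole(s) at s = 4, 4 + j, 4 - j lie in the right half-plane, the system is unstable.

unstable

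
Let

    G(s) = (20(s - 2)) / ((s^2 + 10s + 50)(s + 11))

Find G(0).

At s = 0 each factor (s + a) contributes a and each (s^2 + bs + c) contributes c.
G(0) = 20·(-2) / ((50) · (11)) = -40/550 = -4/55.

G(0) = -4/55 ≈ -0.07273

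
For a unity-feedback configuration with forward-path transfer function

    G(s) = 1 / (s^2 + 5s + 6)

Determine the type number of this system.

Type 0

The denominator has no factor of s at the origin — no free integrator — so this is a Type 0 system.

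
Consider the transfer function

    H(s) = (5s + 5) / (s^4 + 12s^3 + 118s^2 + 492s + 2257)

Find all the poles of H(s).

s = -5 + 6j, -5 - 6j, -1 + 6j, -1 - 6j

The poles are the roots of the denominator s^4 + 12s^3 + 118s^2 + 492s + 2257 = 0.
No real roots exist; factor into two real quadratics: (s^2 + 10s + 61)(s^2 + 2s + 37) = 0.
Each quadratic gives a conjugate pair via the quadratic formula.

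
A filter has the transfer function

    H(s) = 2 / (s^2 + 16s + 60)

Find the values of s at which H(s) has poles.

The poles are the roots of the denominator s^2 + 16s + 60 = 0.
Factoring: (s + 6)(s + 10) = 0, so s = -6 and s = -10.

s = -6, -10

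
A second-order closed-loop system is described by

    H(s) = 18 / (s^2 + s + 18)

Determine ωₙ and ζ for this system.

Compare the denominator to the standard form s^2 + 2ζωₙs + ωₙ².
ωₙ² = 18, so ωₙ = √18 ≈ 4.243 rad/s.
2ζωₙ = 1, so ζ = 1/(2·√18) ≈ 0.1179.

ωₙ ≈ 4.243 rad/s, ζ ≈ 0.1179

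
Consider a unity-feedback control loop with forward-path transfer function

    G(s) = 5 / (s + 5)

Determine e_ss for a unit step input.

G(s) has no poles at the origin.
This is a Type 0 system. Kp = lim_{s→0} G(s) = 5/5 = 1.
e_ss = 1/(1 + Kp) = 1/(1 + 1) = 1/2 ≈ 0.5000.

e_ss = 0.5000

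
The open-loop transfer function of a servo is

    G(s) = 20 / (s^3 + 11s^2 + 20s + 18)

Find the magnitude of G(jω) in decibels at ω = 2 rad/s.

Substitute s = j2: numerator = 20, denominator = -26 + j32.
|G(j2)| = |20| / |-26 + j32| = 20 / 41.231 ≈ 0.4851.
In decibels: 20·log₁₀(0.4851) ≈ -6.28 dB.

|G(j2)|_dB ≈ -6.28 dB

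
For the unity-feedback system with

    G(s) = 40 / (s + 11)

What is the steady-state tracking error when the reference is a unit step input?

e_ss = 0.2157

G(s) has no poles at the origin.
This is a Type 0 system. Kp = lim_{s→0} G(s) = 40/11.
e_ss = 1/(1 + Kp) = 1/(1 + 40/11) = 11/51 ≈ 0.2157.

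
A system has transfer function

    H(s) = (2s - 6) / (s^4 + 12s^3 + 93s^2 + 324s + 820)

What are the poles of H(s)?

The poles are the roots of the denominator s^4 + 12s^3 + 93s^2 + 324s + 820 = 0.
No real roots exist; factor into two real quadratics: (s^2 + 8s + 41)(s^2 + 4s + 20) = 0.
Each quadratic gives a conjugate pair via the quadratic formula.

s = -4 ± 5j, -2 ± 4j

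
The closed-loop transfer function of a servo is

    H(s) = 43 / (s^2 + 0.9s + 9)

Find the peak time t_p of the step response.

t_p ≈ 1.059 s

Comparing s^2 + 0.9s + 9 to s^2 + 2ζωₙs + ωₙ²: ωₙ = 3 rad/s and ζ = 0.9/(2·3) = 0.15.
ζωₙ = 0.9/2 = 0.45, so ω_d = ωₙ√(1−ζ²) = √(ωₙ² − (ζωₙ)²) = √(9 − 0.45²) = √8.7975 ≈ 2.966 rad/s.
t_p = π/ω_d = π/2.966 ≈ 1.059 s.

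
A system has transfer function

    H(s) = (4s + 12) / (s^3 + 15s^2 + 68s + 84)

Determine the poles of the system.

s = -7, -6, -2

The poles are the roots of the denominator s^3 + 15s^2 + 68s + 84 = 0.
Trying s = -7: the polynomial evaluates to 0, so (s + 7) is a factor.
Dividing out leaves s^2 + 8s + 12 = 0.
Factoring the quadratic: (s + 6)(s + 2) = 0.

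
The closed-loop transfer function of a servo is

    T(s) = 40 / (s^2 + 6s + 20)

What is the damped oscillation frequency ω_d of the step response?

ω_d ≈ 3.317 rad/s

Comparing s^2 + 6s + 20 to s^2 + 2ζωₙs + ωₙ²: ωₙ = √20 ≈ 4.472 rad/s and ζ = 6/(2·√20) ≈ 0.6708.
ζωₙ = 6/2 = 3, so ω_d = ωₙ√(1−ζ²) = √(ωₙ² − (ζωₙ)²) = √(20 − 3²) = √11 ≈ 3.317 rad/s.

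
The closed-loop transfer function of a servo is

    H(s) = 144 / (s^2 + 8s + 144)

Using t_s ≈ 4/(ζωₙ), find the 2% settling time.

Comparing s^2 + 8s + 144 to s^2 + 2ζωₙs + ωₙ²: ωₙ = 12 rad/s and ζ = 8/(2·12) ≈ 0.3333.
ζωₙ = 8/2 = 4, so t_s ≈ 4/(ζωₙ) = 4/4 = 1 s.

t_s ≈ 1 s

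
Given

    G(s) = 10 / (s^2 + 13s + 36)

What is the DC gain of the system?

G(0) = 5/18 ≈ 0.2778

Set s = 0: G(0) = (10) / (36) = 5/18.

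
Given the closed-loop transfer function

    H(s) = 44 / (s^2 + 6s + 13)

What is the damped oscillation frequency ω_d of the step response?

Comparing s^2 + 6s + 13 to s^2 + 2ζωₙs + ωₙ²: ωₙ = √13 ≈ 3.606 rad/s and ζ = 6/(2·√13) ≈ 0.8321.
ζωₙ = 6/2 = 3, so ω_d = ωₙ√(1−ζ²) = √(ωₙ² − (ζωₙ)²) = √(13 − 3²) = √4 = 2 rad/s.

ω_d = 2 rad/s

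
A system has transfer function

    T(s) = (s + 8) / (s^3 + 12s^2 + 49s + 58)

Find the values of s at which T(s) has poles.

s = -5 ± 2j, -2

The poles are the roots of the denominator s^3 + 12s^2 + 49s + 58 = 0.
Trying s = -2: the polynomial evaluates to 0, so (s + 2) is a factor.
Dividing out leaves s^2 + 10s + 29 = 0.
The quadratic formula then gives s = -5 ± 2j.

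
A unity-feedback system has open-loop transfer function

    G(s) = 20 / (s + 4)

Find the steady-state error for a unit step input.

G(s) has no poles at the origin.
This is a Type 0 system. Kp = lim_{s→0} G(s) = 20/4 = 5.
e_ss = 1/(1 + Kp) = 1/(1 + 5) = 1/6 ≈ 0.1667.

e_ss = 0.1667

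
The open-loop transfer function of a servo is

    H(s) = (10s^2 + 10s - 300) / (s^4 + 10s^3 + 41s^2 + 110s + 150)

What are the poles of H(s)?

s = -1 + 3j, -1 - 3j, -3, -5

The poles are the roots of the denominator s^4 + 10s^3 + 41s^2 + 110s + 150 = 0.
Trying s = -3: the polynomial evaluates to 0, so (s + 3) is a factor.
Dividing out leaves s^3 + 7s^2 + 20s + 50 = 0.
This factors further as (s^2 + 2s + 10)(s + 5) = 0.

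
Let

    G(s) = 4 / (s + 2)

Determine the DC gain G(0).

G(0) = 2

Set s = 0: G(0) = (4) / (2) = 2.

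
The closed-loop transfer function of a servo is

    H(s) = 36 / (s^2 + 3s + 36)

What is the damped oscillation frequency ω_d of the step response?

ω_d ≈ 5.809 rad/s

Comparing s^2 + 3s + 36 to s^2 + 2ζωₙs + ωₙ²: ωₙ = 6 rad/s and ζ = 3/(2·6) = 0.25.
ζωₙ = 3/2 = 1.5, so ω_d = ωₙ√(1−ζ²) = √(ωₙ² − (ζωₙ)²) = √(36 − 1.5²) = √33.75 ≈ 5.809 rad/s.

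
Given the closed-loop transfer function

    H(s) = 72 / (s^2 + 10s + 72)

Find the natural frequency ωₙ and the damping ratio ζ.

ωₙ ≈ 8.485 rad/s, ζ ≈ 0.5893

Compare the denominator to the standard form s^2 + 2ζωₙs + ωₙ².
ωₙ² = 72, so ωₙ = √72 ≈ 8.485 rad/s.
2ζωₙ = 10, so ζ = 10/(2·√72) ≈ 0.5893.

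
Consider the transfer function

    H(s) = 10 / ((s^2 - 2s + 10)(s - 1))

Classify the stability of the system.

unstable

The poles can be read from the denominator factors: s = 1 + 3j, 1 - 3j, 1.
Since the pole(s) at s = 1 ± 3j, 1 lie in the right half-plane, the system is unstable.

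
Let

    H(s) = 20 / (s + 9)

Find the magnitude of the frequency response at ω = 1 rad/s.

Substitute s = j1: numerator = 20, denominator = 9 + j1.
|H(j1)| = |20| / |9 + j1| = 20 / 9.0554 ≈ 2.209.

|H(j1)| ≈ 2.209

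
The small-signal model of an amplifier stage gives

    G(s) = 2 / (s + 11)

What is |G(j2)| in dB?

|G(j2)|_dB ≈ -14.9 dB

Substitute s = j2: numerator = 2, denominator = 11 + j2.
|G(j2)| = |2| / |11 + j2| = 2 / 11.180 ≈ 0.1789.
In decibels: 20·log₁₀(0.1789) ≈ -14.9 dB.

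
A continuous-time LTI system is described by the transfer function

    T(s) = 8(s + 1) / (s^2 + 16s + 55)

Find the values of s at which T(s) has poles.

s = -5, -11

The poles are the roots of the denominator s^2 + 16s + 55 = 0.
Factoring: (s + 5)(s + 11) = 0, so s = -5 and s = -11.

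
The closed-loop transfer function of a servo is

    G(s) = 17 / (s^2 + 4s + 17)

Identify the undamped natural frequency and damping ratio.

Compare the denominator to the standard form s^2 + 2ζωₙs + ωₙ².
ωₙ² = 17, so ωₙ = √17 ≈ 4.123 rad/s.
2ζωₙ = 4, so ζ = 4/(2·√17) ≈ 0.4851.

ωₙ ≈ 4.123 rad/s, ζ ≈ 0.4851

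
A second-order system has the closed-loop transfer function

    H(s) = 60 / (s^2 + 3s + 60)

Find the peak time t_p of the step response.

t_p ≈ 0.4134 s

Comparing s^2 + 3s + 60 to s^2 + 2ζωₙs + ωₙ²: ωₙ = √60 ≈ 7.746 rad/s and ζ = 3/(2·√60) ≈ 0.1936.
ζωₙ = 3/2 = 1.5, so ω_d = ωₙ√(1−ζ²) = √(ωₙ² − (ζωₙ)²) = √(60 − 1.5²) = √57.75 ≈ 7.599 rad/s.
t_p = π/ω_d = π/7.599 ≈ 0.4134 s.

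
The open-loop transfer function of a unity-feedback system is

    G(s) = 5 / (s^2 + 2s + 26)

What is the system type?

The denominator has no factor of s at the origin — no free integrator — so this is a Type 0 system.

Type 0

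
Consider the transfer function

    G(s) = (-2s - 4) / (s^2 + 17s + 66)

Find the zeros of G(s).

Set the numerator to zero: -2s - 4 = 0, i.e. -2·(s + 2) = 0.
So s = -2.

s = -2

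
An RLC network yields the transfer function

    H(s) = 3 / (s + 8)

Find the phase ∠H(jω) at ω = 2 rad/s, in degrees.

∠H(j2) ≈ -14.04°

At s = j2: numerator = 3, denominator = 8 + j2.
∠H = ∠num − ∠den = 0° − (14.036°) = -14.04°.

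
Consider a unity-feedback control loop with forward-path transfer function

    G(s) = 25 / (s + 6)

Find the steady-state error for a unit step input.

G(s) has no poles at the origin.
This is a Type 0 system. Kp = lim_{s→0} G(s) = 25/6.
e_ss = 1/(1 + Kp) = 1/(1 + 25/6) = 6/31 ≈ 0.1935.

e_ss = 0.1935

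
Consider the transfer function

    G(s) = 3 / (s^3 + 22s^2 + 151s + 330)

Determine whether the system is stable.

The denominator s^3 + 22s^2 + 151s + 330 factors as (s + 6)(s + 11)(s + 5), giving poles at s = -6, -11, -5.
Since all poles lie strictly in the left half-plane, the system is stable.

stable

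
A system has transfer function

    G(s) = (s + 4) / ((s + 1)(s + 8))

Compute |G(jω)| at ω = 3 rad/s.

|G(j3)| ≈ 0.1851

Substitute s = j3: numerator = 4 + j3, denominator = -1 + j27.
|G(j3)| = |4 + j3| / |-1 + j27| = 5 / 27.019 ≈ 0.1851.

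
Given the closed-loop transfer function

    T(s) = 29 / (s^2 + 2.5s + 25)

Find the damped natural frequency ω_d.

ω_d ≈ 4.841 rad/s

Comparing s^2 + 2.5s + 25 to s^2 + 2ζωₙs + ωₙ²: ωₙ = 5 rad/s and ζ = 2.5/(2·5) = 0.25.
ζωₙ = 2.5/2 = 1.25, so ω_d = ωₙ√(1−ζ²) = √(ωₙ² − (ζωₙ)²) = √(25 − 1.25²) = √23.4375 ≈ 4.841 rad/s.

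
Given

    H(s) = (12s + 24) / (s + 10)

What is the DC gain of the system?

Set s = 0: H(0) = (24) / (10) = 12/5.

H(0) = 12/5 ≈ 2.400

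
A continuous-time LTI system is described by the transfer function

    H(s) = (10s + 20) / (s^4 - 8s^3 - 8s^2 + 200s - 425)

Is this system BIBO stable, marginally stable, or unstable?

unstable

The denominator s^4 - 8s^3 - 8s^2 + 200s - 425 factors as (s - 5)(s + 5)(s^2 - 8s + 17), giving poles at s = 5, -5, 4 ± j.
Since the pole(s) at s = 5, 4 + j, 4 - j lie in the right half-plane, the system is unstable.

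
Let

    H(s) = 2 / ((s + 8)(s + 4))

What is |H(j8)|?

Substitute s = j8: numerator = 2, denominator = -32 + j96.
|H(j8)| = |2| / |-32 + j96| = 2 / 101.19 ≈ 0.01976.

|H(j8)| ≈ 0.01976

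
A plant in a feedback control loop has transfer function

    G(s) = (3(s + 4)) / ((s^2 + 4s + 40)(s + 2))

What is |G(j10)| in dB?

|G(j10)|_dB ≈ -27.1 dB

Substitute s = j10: numerator = 12 + j30, denominator = -520 - j520.
|G(j10)| = |12 + j30| / |-520 - j520| = 32.311 / 735.39 ≈ 0.04394.
In decibels: 20·log₁₀(0.04394) ≈ -27.1 dB.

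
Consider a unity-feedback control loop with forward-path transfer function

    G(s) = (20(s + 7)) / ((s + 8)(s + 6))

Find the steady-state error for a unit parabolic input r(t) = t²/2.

G(s) has no poles at the origin.
This is a Type 0 system; Ka = lim_{s→0} s^2·G(s) = 0, so the steady-state error for a parabola input is infinite.

e_ss = ∞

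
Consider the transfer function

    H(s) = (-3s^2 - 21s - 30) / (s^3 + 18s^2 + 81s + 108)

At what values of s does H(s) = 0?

s = -5, -2

Set the numerator to zero: -3s^2 - 21s - 30 = 0, i.e. -3·(s^2 + 7s + 10) = 0.
Factoring: (s + 5)(s + 2) = 0.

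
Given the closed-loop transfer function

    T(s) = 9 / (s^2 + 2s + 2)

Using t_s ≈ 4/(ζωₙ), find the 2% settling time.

Comparing s^2 + 2s + 2 to s^2 + 2ζωₙs + ωₙ²: ωₙ = √2 ≈ 1.414 rad/s and ζ = 2/(2·√2) ≈ 0.7071.
ζωₙ = 2/2 = 1, so t_s ≈ 4/(ζωₙ) = 4/1 = 4 s.

t_s ≈ 4 s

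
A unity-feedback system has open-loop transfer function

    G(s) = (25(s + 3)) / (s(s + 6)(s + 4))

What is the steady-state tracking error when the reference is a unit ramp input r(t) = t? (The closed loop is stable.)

e_ss = 0.3200

G(s) has one pole at the origin.
This is a Type 1 system. Kv = lim_{s→0} s·G(s) = 75/24 = 25/8.
e_ss = 1/Kv = 1/(25/8) = 8/25 ≈ 0.3200.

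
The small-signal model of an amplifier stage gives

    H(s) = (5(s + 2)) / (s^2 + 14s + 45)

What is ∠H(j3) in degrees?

∠H(j3) ≈ 6.911°

At s = j3: numerator = 10 + j15, denominator = 36 + j42.
∠H = ∠num − ∠den = 56.310° − (49.399°) = 6.911°.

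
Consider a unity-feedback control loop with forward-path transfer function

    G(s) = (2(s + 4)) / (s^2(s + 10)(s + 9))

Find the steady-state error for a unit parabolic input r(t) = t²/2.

e_ss = 11.25

G(s) has 2 poles at the origin.
This is a Type 2 system. Ka = lim_{s→0} s^2·G(s) = 8/90 = 4/45.
e_ss = 1/Ka = 1/(4/45) = 45/4 ≈ 11.25.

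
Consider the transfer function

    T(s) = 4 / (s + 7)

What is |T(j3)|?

|T(j3)| ≈ 0.5252

Substitute s = j3: numerator = 4, denominator = 7 + j3.
|T(j3)| = |4| / |7 + j3| = 4 / 7.6158 ≈ 0.5252.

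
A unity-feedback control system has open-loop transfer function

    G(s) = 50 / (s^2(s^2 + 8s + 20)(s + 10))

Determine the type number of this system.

The denominator has 2 factors of s at the origin (free integrators), so this is a Type 2 system.

Type 2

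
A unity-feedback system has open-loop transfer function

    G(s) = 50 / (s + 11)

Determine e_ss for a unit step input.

e_ss = 0.1803

G(s) has no poles at the origin.
This is a Type 0 system. Kp = lim_{s→0} G(s) = 50/11.
e_ss = 1/(1 + Kp) = 1/(1 + 50/11) = 11/61 ≈ 0.1803.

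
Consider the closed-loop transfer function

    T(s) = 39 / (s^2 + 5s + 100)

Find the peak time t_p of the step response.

Comparing s^2 + 5s + 100 to s^2 + 2ζωₙs + ωₙ²: ωₙ = 10 rad/s and ζ = 5/(2·10) = 0.25.
ζωₙ = 5/2 = 2.5, so ω_d = ωₙ√(1−ζ²) = √(ωₙ² − (ζωₙ)²) = √(100 − 2.5²) = √93.75 ≈ 9.682 rad/s.
t_p = π/ω_d = π/9.682 ≈ 0.3245 s.

t_p ≈ 0.3245 s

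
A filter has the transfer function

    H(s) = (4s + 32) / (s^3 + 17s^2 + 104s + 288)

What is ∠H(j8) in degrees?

At s = j8: numerator = 32 + j32, denominator = -800 + j320.
∠H = ∠num − ∠den = 45° − (158.20°) = -113.2°.

∠H(j8) ≈ -113.2°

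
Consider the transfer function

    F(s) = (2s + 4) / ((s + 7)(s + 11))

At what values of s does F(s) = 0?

s = -2

Set the numerator to zero: 2s + 4 = 0, i.e. 2·(s + 2) = 0.
So s = -2.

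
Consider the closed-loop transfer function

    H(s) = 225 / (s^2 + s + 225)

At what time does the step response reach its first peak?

Comparing s^2 + s + 225 to s^2 + 2ζωₙs + ωₙ²: ωₙ = 15 rad/s and ζ = 1/(2·15) ≈ 0.03333.
ζωₙ = 1/2 = 0.5, so ω_d = ωₙ√(1−ζ²) = √(ωₙ² − (ζωₙ)²) = √(225 − 0.5²) = √224.75 ≈ 14.99 rad/s.
t_p = π/ω_d = π/14.99 ≈ 0.2096 s.

t_p ≈ 0.2096 s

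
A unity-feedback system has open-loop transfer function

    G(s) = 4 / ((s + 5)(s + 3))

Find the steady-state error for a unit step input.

e_ss = 0.7895

G(s) has no poles at the origin.
This is a Type 0 system. Kp = lim_{s→0} G(s) = 4/15.
e_ss = 1/(1 + Kp) = 1/(1 + 4/15) = 15/19 ≈ 0.7895.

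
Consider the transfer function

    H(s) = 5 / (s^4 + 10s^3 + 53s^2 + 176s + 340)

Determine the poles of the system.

The poles are the roots of the denominator s^4 + 10s^3 + 53s^2 + 176s + 340 = 0.
No real roots exist; factor into two real quadratics: (s^2 + 8s + 20)(s^2 + 2s + 17) = 0.
Each quadratic gives a conjugate pair via the quadratic formula.

s = -4 ± 2j, -1 ± 4j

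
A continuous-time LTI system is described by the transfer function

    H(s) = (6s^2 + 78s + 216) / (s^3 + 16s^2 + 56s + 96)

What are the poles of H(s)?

The poles are the roots of the denominator s^3 + 16s^2 + 56s + 96 = 0.
Trying s = -12: the polynomial evaluates to 0, so (s + 12) is a factor.
Dividing out leaves s^2 + 4s + 8 = 0.
The quadratic formula then gives s = -2 ± 2j.

s = -2 ± 2j, -12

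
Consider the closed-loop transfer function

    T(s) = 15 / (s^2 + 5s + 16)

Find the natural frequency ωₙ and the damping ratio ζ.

Compare the denominator to the standard form s^2 + 2ζωₙs + ωₙ².
ωₙ² = 16, so ωₙ = 4 rad/s.
2ζωₙ = 5, so ζ = 5/(2·4) = 0.625.

ωₙ = 4 rad/s, ζ = 0.625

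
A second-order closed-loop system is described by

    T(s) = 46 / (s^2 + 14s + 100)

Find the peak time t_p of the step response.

Comparing s^2 + 14s + 100 to s^2 + 2ζωₙs + ωₙ²: ωₙ = 10 rad/s and ζ = 14/(2·10) = 0.7.
ζωₙ = 14/2 = 7, so ω_d = ωₙ√(1−ζ²) = √(ωₙ² − (ζωₙ)²) = √(100 − 7²) = √51 ≈ 7.141 rad/s.
t_p = π/ω_d = π/7.141 ≈ 0.4399 s.

t_p ≈ 0.4399 s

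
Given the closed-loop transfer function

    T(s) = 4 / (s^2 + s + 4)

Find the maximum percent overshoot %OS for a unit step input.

Comparing s^2 + s + 4 to s^2 + 2ζωₙs + ωₙ²: ωₙ = 2 rad/s and ζ = 1/(2·2) = 0.25.
%OS = 100·exp(−πζ/√(1−ζ²)) = 100·exp(−π·0.25/√(1−0.25²)) ≈ 44.4%.

%OS ≈ 44.4%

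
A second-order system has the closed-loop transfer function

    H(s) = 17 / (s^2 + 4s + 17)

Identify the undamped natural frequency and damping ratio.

Compare the denominator to the standard form s^2 + 2ζωₙs + ωₙ².
ωₙ² = 17, so ωₙ = √17 ≈ 4.123 rad/s.
2ζωₙ = 4, so ζ = 4/(2·√17) ≈ 0.4851.
With ζ = 0.4851 the response is underdamped.

ωₙ ≈ 4.123 rad/s, ζ ≈ 0.4851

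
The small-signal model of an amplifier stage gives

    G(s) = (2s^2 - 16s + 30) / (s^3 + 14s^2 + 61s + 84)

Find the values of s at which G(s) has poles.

s = -3, -4, -7

The poles are the roots of the denominator s^3 + 14s^2 + 61s + 84 = 0.
Trying s = -3: the polynomial evaluates to 0, so (s + 3) is a factor.
Dividing out leaves s^2 + 11s + 28 = 0.
Factoring the quadratic: (s + 4)(s + 7) = 0.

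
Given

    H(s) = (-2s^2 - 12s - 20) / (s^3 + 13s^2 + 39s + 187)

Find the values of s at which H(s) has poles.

The poles are the roots of the denominator s^3 + 13s^2 + 39s + 187 = 0.
Trying s = -11: the polynomial evaluates to 0, so (s + 11) is a factor.
Dividing out leaves s^2 + 2s + 17 = 0.
The quadratic formula then gives s = -1 ± 4j.

s = -1 ± 4j, -11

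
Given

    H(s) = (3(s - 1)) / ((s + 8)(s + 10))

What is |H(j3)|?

|H(j3)| ≈ 0.1064

Substitute s = j3: numerator = -3 + j9, denominator = 71 + j54.
|H(j3)| = |-3 + j9| / |71 + j54| = 9.4868 / 89.202 ≈ 0.1064.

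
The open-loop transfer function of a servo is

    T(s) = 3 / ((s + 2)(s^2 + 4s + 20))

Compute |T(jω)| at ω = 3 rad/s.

Substitute s = j3: numerator = 3, denominator = -14 + j57.
|T(j3)| = |3| / |-14 + j57| = 3 / 58.694 ≈ 0.05111.

|T(j3)| ≈ 0.05111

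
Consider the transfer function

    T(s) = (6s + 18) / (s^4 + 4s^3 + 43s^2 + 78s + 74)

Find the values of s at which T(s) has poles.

s = -1 ± 6j, -1 ± j

The poles are the roots of the denominator s^4 + 4s^3 + 43s^2 + 78s + 74 = 0.
No real roots exist; factor into two real quadratics: (s^2 + 2s + 37)(s^2 + 2s + 2) = 0.
Each quadratic gives a conjugate pair via the quadratic formula.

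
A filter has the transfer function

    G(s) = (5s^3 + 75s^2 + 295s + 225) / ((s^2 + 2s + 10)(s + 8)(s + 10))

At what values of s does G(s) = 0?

Set the numerator to zero: 5s^3 + 75s^2 + 295s + 225 = 0, i.e. 5·(s^3 + 15s^2 + 59s + 45) = 0.
Factoring: (s + 9)(s + 5)(s + 1) = 0.

s = -9, -5, -1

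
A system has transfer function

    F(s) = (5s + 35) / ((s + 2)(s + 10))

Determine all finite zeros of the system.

Set the numerator to zero: 5s + 35 = 0, i.e. 5·(s + 7) = 0.
So s = -7.

s = -7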